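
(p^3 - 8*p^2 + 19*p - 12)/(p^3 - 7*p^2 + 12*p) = (p - 1)/p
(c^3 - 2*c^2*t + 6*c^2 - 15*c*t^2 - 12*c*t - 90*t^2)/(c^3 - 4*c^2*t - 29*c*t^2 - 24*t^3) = (-c^2 + 5*c*t - 6*c + 30*t)/(-c^2 + 7*c*t + 8*t^2)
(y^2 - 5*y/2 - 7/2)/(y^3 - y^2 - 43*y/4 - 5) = 2*(-2*y^2 + 5*y + 7)/(-4*y^3 + 4*y^2 + 43*y + 20)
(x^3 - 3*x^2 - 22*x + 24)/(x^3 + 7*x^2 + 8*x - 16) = (x - 6)/(x + 4)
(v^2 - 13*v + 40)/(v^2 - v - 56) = (v - 5)/(v + 7)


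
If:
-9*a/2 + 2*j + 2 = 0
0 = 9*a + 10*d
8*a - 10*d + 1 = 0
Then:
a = -1/17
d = 9/170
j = -77/68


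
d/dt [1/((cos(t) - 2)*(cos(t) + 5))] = (2*cos(t) + 3)*sin(t)/((cos(t) - 2)^2*(cos(t) + 5)^2)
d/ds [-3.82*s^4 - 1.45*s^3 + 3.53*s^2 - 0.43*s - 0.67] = -15.28*s^3 - 4.35*s^2 + 7.06*s - 0.43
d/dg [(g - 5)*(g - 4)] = 2*g - 9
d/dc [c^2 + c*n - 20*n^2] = 2*c + n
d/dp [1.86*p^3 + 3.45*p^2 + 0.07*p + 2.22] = 5.58*p^2 + 6.9*p + 0.07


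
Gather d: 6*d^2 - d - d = 6*d^2 - 2*d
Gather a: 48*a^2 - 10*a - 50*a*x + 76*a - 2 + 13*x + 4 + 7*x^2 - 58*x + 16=48*a^2 + a*(66 - 50*x) + 7*x^2 - 45*x + 18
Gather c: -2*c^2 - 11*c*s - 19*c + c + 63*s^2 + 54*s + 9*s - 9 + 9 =-2*c^2 + c*(-11*s - 18) + 63*s^2 + 63*s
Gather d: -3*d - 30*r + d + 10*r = -2*d - 20*r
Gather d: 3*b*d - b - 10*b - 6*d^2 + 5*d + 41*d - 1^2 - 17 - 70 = -11*b - 6*d^2 + d*(3*b + 46) - 88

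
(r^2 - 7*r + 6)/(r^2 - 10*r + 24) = (r - 1)/(r - 4)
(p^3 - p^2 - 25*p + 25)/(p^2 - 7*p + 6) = (p^2 - 25)/(p - 6)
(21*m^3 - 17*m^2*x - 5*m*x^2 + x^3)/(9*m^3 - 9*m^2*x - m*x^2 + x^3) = (-7*m + x)/(-3*m + x)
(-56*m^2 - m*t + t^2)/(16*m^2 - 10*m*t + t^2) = (7*m + t)/(-2*m + t)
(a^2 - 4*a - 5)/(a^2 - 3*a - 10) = (a + 1)/(a + 2)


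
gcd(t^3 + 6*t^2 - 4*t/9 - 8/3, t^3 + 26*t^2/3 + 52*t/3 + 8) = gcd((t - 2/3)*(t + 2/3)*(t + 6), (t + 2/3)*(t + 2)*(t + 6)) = t^2 + 20*t/3 + 4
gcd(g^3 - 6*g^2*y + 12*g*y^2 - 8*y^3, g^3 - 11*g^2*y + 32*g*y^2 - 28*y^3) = g^2 - 4*g*y + 4*y^2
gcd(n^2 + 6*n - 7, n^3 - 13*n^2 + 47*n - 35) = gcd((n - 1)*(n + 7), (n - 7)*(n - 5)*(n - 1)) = n - 1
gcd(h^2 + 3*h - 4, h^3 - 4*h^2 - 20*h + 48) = h + 4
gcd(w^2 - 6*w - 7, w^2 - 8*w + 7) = w - 7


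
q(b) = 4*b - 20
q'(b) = 4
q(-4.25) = -37.00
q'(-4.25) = 4.00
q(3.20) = -7.20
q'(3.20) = 4.00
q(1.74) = -13.04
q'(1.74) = 4.00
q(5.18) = 0.72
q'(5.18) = 4.00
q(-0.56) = -22.24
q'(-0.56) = 4.00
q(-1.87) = -27.48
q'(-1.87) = 4.00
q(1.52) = -13.92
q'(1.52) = 4.00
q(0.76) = -16.96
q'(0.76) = 4.00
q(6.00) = 4.00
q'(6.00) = 4.00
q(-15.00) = -80.00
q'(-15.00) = 4.00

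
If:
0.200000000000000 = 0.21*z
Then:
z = 0.95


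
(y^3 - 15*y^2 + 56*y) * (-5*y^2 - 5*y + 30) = -5*y^5 + 70*y^4 - 175*y^3 - 730*y^2 + 1680*y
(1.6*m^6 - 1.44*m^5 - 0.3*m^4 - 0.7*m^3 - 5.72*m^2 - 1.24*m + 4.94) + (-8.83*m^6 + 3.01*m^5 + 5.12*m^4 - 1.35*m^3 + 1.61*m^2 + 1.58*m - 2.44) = -7.23*m^6 + 1.57*m^5 + 4.82*m^4 - 2.05*m^3 - 4.11*m^2 + 0.34*m + 2.5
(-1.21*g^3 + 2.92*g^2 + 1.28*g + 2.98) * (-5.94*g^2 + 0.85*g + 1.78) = 7.1874*g^5 - 18.3733*g^4 - 7.275*g^3 - 11.4156*g^2 + 4.8114*g + 5.3044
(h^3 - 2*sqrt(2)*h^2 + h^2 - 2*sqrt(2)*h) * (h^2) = h^5 - 2*sqrt(2)*h^4 + h^4 - 2*sqrt(2)*h^3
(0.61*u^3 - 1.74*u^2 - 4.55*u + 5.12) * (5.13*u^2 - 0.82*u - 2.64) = 3.1293*u^5 - 9.4264*u^4 - 23.5251*u^3 + 34.5902*u^2 + 7.8136*u - 13.5168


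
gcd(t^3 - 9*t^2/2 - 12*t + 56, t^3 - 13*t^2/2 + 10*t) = t - 4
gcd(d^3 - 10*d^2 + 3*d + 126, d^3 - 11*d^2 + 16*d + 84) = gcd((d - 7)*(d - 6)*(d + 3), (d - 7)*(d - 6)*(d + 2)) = d^2 - 13*d + 42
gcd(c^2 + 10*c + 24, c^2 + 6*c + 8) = c + 4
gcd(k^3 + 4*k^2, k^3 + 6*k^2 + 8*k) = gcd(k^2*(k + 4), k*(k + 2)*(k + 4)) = k^2 + 4*k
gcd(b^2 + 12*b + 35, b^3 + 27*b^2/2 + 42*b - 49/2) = b + 7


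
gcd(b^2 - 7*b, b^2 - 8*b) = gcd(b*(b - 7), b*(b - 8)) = b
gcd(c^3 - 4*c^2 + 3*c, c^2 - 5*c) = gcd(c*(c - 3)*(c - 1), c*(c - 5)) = c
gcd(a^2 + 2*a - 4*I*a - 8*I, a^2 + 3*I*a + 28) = a - 4*I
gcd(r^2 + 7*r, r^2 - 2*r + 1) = 1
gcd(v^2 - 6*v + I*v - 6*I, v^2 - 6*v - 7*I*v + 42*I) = v - 6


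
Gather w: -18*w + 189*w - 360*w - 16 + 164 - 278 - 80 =-189*w - 210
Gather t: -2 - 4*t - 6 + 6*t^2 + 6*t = 6*t^2 + 2*t - 8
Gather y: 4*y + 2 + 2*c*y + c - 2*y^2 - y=c - 2*y^2 + y*(2*c + 3) + 2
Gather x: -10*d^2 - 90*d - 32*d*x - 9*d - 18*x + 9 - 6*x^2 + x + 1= -10*d^2 - 99*d - 6*x^2 + x*(-32*d - 17) + 10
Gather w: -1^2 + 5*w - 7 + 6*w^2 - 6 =6*w^2 + 5*w - 14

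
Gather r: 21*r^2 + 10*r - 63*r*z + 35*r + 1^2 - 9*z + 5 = 21*r^2 + r*(45 - 63*z) - 9*z + 6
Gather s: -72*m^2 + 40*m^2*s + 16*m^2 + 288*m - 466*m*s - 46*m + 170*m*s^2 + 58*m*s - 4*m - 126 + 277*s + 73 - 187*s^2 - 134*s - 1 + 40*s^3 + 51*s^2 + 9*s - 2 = -56*m^2 + 238*m + 40*s^3 + s^2*(170*m - 136) + s*(40*m^2 - 408*m + 152) - 56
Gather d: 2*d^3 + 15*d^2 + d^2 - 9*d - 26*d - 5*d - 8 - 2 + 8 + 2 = 2*d^3 + 16*d^2 - 40*d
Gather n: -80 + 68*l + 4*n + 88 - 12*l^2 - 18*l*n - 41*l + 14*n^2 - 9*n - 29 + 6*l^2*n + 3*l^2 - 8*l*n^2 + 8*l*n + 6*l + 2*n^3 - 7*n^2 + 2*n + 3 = -9*l^2 + 33*l + 2*n^3 + n^2*(7 - 8*l) + n*(6*l^2 - 10*l - 3) - 18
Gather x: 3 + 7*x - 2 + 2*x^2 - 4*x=2*x^2 + 3*x + 1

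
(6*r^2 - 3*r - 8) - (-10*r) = 6*r^2 + 7*r - 8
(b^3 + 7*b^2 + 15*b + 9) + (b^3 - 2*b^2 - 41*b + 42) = 2*b^3 + 5*b^2 - 26*b + 51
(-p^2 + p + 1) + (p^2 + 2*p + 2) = 3*p + 3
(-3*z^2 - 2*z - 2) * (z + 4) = -3*z^3 - 14*z^2 - 10*z - 8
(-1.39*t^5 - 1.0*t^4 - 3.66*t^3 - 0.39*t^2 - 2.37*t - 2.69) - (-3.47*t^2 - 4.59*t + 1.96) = -1.39*t^5 - 1.0*t^4 - 3.66*t^3 + 3.08*t^2 + 2.22*t - 4.65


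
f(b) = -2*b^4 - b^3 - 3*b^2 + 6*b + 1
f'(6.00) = -1866.00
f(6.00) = -2879.00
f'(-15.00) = 26421.00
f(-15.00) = -98639.00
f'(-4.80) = 850.42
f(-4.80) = -1048.01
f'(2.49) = -151.05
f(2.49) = -94.98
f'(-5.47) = 1258.40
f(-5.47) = -1748.44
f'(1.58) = -42.52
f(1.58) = -13.42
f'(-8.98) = 5611.17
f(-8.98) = -12576.40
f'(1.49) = -36.06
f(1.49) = -9.89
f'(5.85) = -1733.38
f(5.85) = -2609.13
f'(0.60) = -0.41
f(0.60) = 3.04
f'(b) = -8*b^3 - 3*b^2 - 6*b + 6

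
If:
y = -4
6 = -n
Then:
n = -6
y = -4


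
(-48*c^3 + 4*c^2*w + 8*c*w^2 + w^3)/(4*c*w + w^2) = -12*c^2/w + 4*c + w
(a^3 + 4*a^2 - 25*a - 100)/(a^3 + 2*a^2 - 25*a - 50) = (a + 4)/(a + 2)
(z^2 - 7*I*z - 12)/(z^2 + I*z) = (z^2 - 7*I*z - 12)/(z*(z + I))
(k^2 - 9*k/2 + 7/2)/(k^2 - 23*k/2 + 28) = (k - 1)/(k - 8)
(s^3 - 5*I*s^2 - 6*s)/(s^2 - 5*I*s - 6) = s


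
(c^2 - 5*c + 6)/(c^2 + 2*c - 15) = (c - 2)/(c + 5)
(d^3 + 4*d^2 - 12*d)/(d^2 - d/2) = 2*(d^2 + 4*d - 12)/(2*d - 1)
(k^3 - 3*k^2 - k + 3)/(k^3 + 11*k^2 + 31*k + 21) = (k^2 - 4*k + 3)/(k^2 + 10*k + 21)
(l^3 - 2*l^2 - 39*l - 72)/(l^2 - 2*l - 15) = (l^2 - 5*l - 24)/(l - 5)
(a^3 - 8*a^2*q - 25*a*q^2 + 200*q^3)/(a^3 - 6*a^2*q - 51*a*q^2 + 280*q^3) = (a + 5*q)/(a + 7*q)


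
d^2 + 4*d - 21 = (d - 3)*(d + 7)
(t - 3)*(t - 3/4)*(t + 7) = t^3 + 13*t^2/4 - 24*t + 63/4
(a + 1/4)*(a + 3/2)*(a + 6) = a^3 + 31*a^2/4 + 87*a/8 + 9/4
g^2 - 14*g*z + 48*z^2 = (g - 8*z)*(g - 6*z)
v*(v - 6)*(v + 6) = v^3 - 36*v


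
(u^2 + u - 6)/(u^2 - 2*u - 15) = (u - 2)/(u - 5)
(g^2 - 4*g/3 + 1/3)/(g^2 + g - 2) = (g - 1/3)/(g + 2)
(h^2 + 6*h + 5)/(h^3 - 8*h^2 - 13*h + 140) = (h^2 + 6*h + 5)/(h^3 - 8*h^2 - 13*h + 140)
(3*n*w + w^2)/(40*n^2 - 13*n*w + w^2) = w*(3*n + w)/(40*n^2 - 13*n*w + w^2)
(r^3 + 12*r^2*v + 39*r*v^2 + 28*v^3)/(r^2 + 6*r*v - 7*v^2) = (r^2 + 5*r*v + 4*v^2)/(r - v)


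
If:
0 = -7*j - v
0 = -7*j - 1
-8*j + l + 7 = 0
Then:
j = -1/7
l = -57/7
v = 1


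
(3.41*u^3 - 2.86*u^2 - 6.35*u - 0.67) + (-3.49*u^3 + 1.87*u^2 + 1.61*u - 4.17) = -0.0800000000000001*u^3 - 0.99*u^2 - 4.74*u - 4.84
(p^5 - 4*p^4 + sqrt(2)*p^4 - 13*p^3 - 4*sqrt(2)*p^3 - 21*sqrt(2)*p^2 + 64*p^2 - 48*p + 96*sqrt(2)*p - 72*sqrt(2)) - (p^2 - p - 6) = p^5 - 4*p^4 + sqrt(2)*p^4 - 13*p^3 - 4*sqrt(2)*p^3 - 21*sqrt(2)*p^2 + 63*p^2 - 47*p + 96*sqrt(2)*p - 72*sqrt(2) + 6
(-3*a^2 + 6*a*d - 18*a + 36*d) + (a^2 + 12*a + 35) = -2*a^2 + 6*a*d - 6*a + 36*d + 35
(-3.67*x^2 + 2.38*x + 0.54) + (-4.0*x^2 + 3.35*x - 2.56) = -7.67*x^2 + 5.73*x - 2.02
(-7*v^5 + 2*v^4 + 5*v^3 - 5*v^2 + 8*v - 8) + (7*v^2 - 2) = -7*v^5 + 2*v^4 + 5*v^3 + 2*v^2 + 8*v - 10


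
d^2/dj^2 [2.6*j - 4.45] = 0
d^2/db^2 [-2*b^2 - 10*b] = -4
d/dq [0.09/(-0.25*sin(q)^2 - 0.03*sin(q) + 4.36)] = (0.045*sin(q) + 0.0027)*cos(q)/(0.25*sin(q)^2 + 0.03*sin(q) - 4.36)^2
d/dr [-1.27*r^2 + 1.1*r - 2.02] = 1.1 - 2.54*r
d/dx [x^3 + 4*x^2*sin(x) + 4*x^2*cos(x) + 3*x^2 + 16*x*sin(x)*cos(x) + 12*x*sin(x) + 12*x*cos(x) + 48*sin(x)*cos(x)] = 4*sqrt(2)*x^2*cos(x + pi/4) + 3*x^2 - 4*x*sin(x) + 20*x*cos(x) + 16*x*cos(2*x) + 6*x + 8*sin(2*x) + 12*sqrt(2)*sin(x + pi/4) + 48*cos(2*x)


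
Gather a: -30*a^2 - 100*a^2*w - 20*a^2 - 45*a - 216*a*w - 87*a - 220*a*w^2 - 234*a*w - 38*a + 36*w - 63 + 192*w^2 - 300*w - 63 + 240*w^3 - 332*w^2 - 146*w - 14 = a^2*(-100*w - 50) + a*(-220*w^2 - 450*w - 170) + 240*w^3 - 140*w^2 - 410*w - 140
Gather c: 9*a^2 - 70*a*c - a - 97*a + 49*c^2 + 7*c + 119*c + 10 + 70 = 9*a^2 - 98*a + 49*c^2 + c*(126 - 70*a) + 80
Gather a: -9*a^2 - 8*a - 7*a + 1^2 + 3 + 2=-9*a^2 - 15*a + 6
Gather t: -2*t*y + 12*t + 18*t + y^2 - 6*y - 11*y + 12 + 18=t*(30 - 2*y) + y^2 - 17*y + 30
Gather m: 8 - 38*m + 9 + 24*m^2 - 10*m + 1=24*m^2 - 48*m + 18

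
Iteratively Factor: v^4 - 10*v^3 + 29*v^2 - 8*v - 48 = (v - 4)*(v^3 - 6*v^2 + 5*v + 12) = (v - 4)*(v - 3)*(v^2 - 3*v - 4) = (v - 4)*(v - 3)*(v + 1)*(v - 4)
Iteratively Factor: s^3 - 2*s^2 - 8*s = (s)*(s^2 - 2*s - 8) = s*(s + 2)*(s - 4)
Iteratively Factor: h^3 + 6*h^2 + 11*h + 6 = (h + 1)*(h^2 + 5*h + 6) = (h + 1)*(h + 2)*(h + 3)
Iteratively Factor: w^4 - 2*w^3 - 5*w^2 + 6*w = (w - 1)*(w^3 - w^2 - 6*w) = w*(w - 1)*(w^2 - w - 6) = w*(w - 1)*(w + 2)*(w - 3)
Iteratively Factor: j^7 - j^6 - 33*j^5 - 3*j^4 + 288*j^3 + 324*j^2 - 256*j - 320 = (j + 2)*(j^6 - 3*j^5 - 27*j^4 + 51*j^3 + 186*j^2 - 48*j - 160) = (j - 5)*(j + 2)*(j^5 + 2*j^4 - 17*j^3 - 34*j^2 + 16*j + 32) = (j - 5)*(j - 4)*(j + 2)*(j^4 + 6*j^3 + 7*j^2 - 6*j - 8) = (j - 5)*(j - 4)*(j + 2)*(j + 4)*(j^3 + 2*j^2 - j - 2) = (j - 5)*(j - 4)*(j + 1)*(j + 2)*(j + 4)*(j^2 + j - 2) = (j - 5)*(j - 4)*(j - 1)*(j + 1)*(j + 2)*(j + 4)*(j + 2)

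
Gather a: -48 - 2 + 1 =-49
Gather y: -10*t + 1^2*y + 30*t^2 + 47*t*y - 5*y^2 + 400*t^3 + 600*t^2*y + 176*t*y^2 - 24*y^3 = 400*t^3 + 30*t^2 - 10*t - 24*y^3 + y^2*(176*t - 5) + y*(600*t^2 + 47*t + 1)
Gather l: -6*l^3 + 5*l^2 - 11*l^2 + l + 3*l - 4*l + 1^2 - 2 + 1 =-6*l^3 - 6*l^2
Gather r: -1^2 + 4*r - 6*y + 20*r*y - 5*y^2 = r*(20*y + 4) - 5*y^2 - 6*y - 1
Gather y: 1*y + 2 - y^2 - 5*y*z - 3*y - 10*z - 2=-y^2 + y*(-5*z - 2) - 10*z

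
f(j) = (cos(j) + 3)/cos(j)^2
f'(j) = 2*(cos(j) + 3)*sin(j)/cos(j)^3 - sin(j)/cos(j)^2 = (cos(j) + 6)*sin(j)/cos(j)^3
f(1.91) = 24.09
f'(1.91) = -145.08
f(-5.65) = 5.86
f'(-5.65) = 7.69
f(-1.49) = 472.95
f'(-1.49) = -11528.64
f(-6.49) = 4.15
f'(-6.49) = -1.53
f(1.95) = 19.19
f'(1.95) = -103.10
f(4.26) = 13.41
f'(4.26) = 59.91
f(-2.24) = 6.18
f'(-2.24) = 17.67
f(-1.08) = 15.63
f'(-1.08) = -54.51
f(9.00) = 2.52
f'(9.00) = -2.77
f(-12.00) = 5.40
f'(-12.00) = 6.11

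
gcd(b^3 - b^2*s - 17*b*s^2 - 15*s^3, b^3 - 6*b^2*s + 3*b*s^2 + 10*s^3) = -b^2 + 4*b*s + 5*s^2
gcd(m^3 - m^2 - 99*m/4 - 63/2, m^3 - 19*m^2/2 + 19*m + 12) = m - 6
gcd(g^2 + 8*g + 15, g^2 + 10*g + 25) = g + 5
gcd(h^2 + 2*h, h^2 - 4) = h + 2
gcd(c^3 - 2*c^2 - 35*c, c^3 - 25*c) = c^2 + 5*c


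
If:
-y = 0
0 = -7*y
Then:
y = 0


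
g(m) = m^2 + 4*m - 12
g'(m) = 2*m + 4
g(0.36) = -10.43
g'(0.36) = 4.72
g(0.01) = -11.96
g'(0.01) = 4.02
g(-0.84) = -14.65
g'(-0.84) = 2.32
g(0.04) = -11.84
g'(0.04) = 4.08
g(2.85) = 7.52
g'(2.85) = 9.70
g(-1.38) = -15.62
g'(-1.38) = 1.24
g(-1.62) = -15.86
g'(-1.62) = 0.76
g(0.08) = -11.67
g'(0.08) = 4.16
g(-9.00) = 33.00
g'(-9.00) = -14.00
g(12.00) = 180.00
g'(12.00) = 28.00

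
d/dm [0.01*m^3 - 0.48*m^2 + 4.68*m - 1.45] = 0.03*m^2 - 0.96*m + 4.68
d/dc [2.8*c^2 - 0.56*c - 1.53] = 5.6*c - 0.56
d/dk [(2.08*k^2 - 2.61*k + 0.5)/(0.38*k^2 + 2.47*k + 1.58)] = (6.1294*k^2 + 6.1928*k - 5.3588)/(0.1444*k^4 + 1.8772*k^3 + 7.3017*k^2 + 7.8052*k + 2.4964)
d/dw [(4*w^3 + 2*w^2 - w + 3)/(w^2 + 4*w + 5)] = (4*w^4 + 32*w^3 + 69*w^2 + 14*w - 17)/(w^4 + 8*w^3 + 26*w^2 + 40*w + 25)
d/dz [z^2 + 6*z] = 2*z + 6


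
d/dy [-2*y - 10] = -2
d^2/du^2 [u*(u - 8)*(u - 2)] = 6*u - 20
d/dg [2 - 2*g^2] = -4*g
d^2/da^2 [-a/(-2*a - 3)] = -12/(2*a + 3)^3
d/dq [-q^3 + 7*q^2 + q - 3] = -3*q^2 + 14*q + 1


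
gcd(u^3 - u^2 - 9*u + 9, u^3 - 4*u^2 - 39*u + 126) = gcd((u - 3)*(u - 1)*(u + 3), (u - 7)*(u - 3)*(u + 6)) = u - 3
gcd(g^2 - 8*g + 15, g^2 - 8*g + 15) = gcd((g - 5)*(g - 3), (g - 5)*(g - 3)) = g^2 - 8*g + 15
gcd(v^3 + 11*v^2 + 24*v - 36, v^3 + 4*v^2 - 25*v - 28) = 1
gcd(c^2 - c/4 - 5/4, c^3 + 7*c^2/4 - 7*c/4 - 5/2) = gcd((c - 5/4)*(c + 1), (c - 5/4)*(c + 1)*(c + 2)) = c^2 - c/4 - 5/4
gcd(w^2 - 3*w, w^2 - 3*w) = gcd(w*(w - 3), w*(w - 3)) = w^2 - 3*w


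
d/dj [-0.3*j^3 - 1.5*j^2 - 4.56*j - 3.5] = -0.9*j^2 - 3.0*j - 4.56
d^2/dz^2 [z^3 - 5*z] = 6*z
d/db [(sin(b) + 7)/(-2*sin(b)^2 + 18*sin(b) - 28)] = (sin(b)^2 + 14*sin(b) - 77)*cos(b)/(2*(sin(b)^2 - 9*sin(b) + 14)^2)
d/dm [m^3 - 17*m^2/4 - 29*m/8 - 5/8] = 3*m^2 - 17*m/2 - 29/8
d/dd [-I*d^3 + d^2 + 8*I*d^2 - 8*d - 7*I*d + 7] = -3*I*d^2 + d*(2 + 16*I) - 8 - 7*I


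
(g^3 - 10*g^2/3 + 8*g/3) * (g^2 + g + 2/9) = g^5 - 7*g^4/3 - 4*g^3/9 + 52*g^2/27 + 16*g/27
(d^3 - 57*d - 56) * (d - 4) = d^4 - 4*d^3 - 57*d^2 + 172*d + 224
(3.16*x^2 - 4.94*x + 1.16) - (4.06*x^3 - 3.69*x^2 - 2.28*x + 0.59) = -4.06*x^3 + 6.85*x^2 - 2.66*x + 0.57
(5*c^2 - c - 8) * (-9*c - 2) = -45*c^3 - c^2 + 74*c + 16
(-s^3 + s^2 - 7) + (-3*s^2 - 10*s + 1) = -s^3 - 2*s^2 - 10*s - 6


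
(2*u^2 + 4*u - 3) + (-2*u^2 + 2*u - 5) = 6*u - 8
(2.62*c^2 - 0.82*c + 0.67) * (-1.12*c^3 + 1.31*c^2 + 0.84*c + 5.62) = -2.9344*c^5 + 4.3506*c^4 + 0.3762*c^3 + 14.9133*c^2 - 4.0456*c + 3.7654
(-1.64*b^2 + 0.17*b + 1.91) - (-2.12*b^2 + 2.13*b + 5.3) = 0.48*b^2 - 1.96*b - 3.39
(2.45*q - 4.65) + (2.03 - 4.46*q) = -2.01*q - 2.62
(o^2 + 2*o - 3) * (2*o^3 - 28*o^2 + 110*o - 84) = 2*o^5 - 24*o^4 + 48*o^3 + 220*o^2 - 498*o + 252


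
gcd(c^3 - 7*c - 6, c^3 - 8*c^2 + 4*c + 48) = c + 2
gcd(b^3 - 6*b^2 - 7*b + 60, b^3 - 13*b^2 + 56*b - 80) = b^2 - 9*b + 20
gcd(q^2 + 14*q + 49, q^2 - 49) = q + 7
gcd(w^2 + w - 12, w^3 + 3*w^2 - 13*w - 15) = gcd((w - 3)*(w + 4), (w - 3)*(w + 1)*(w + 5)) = w - 3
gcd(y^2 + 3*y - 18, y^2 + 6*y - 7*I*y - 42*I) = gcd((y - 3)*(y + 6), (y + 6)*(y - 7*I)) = y + 6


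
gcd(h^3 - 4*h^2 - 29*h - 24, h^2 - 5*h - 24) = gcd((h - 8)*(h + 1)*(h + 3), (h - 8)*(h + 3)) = h^2 - 5*h - 24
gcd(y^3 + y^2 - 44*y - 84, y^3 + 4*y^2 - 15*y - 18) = y + 6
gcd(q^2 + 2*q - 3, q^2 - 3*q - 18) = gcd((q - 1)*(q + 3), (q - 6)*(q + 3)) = q + 3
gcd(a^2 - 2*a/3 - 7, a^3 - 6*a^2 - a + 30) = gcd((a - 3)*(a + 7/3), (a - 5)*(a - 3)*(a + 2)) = a - 3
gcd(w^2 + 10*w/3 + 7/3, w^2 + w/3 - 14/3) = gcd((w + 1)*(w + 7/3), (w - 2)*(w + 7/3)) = w + 7/3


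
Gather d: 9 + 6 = 15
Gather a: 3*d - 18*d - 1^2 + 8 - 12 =-15*d - 5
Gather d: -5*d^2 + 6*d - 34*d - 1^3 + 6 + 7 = -5*d^2 - 28*d + 12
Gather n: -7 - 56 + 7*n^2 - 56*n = 7*n^2 - 56*n - 63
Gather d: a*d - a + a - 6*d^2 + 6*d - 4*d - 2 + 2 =-6*d^2 + d*(a + 2)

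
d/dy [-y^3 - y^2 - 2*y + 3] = -3*y^2 - 2*y - 2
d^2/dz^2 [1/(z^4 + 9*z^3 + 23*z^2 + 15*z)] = 2*(-z*(6*z^2 + 27*z + 23)*(z^3 + 9*z^2 + 23*z + 15) + (4*z^3 + 27*z^2 + 46*z + 15)^2)/(z^3*(z^3 + 9*z^2 + 23*z + 15)^3)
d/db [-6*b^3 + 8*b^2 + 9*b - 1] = -18*b^2 + 16*b + 9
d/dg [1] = 0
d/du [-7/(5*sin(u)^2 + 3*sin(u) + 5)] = 7*(10*sin(u) + 3)*cos(u)/(5*sin(u)^2 + 3*sin(u) + 5)^2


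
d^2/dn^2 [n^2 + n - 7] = 2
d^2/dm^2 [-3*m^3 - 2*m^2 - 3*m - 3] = -18*m - 4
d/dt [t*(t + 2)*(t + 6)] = 3*t^2 + 16*t + 12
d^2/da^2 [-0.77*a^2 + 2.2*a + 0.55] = -1.54000000000000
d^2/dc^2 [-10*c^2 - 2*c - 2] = -20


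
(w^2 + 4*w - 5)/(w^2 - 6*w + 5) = (w + 5)/(w - 5)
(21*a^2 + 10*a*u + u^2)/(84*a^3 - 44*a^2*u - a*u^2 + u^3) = (3*a + u)/(12*a^2 - 8*a*u + u^2)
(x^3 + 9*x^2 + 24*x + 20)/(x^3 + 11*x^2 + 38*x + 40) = (x + 2)/(x + 4)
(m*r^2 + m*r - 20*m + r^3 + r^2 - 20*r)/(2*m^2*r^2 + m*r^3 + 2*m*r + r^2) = (m*r^2 + m*r - 20*m + r^3 + r^2 - 20*r)/(r*(2*m^2*r + m*r^2 + 2*m + r))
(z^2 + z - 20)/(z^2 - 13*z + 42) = (z^2 + z - 20)/(z^2 - 13*z + 42)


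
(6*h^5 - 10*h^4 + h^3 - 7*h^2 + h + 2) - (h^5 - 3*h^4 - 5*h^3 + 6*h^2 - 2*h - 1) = 5*h^5 - 7*h^4 + 6*h^3 - 13*h^2 + 3*h + 3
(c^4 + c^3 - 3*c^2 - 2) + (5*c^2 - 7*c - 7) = c^4 + c^3 + 2*c^2 - 7*c - 9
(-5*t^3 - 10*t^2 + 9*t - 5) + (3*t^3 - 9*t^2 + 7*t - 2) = -2*t^3 - 19*t^2 + 16*t - 7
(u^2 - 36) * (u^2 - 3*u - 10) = u^4 - 3*u^3 - 46*u^2 + 108*u + 360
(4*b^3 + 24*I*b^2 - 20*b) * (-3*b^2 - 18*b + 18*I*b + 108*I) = -12*b^5 - 72*b^4 - 372*b^3 - 2232*b^2 - 360*I*b^2 - 2160*I*b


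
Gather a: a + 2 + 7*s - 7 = a + 7*s - 5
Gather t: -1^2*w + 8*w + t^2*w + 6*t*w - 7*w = t^2*w + 6*t*w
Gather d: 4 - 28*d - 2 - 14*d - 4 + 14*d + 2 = -28*d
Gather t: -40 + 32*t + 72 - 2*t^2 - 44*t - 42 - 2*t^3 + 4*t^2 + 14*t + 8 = -2*t^3 + 2*t^2 + 2*t - 2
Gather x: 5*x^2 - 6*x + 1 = 5*x^2 - 6*x + 1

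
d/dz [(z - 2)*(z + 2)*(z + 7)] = 3*z^2 + 14*z - 4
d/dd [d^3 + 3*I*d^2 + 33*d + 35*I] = 3*d^2 + 6*I*d + 33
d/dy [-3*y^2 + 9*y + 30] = 9 - 6*y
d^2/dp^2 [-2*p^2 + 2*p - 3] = -4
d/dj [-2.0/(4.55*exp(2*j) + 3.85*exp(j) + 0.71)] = (18.2*exp(j) + 7.7)*exp(j)/(4.55*exp(2*j) + 3.85*exp(j) + 0.71)^2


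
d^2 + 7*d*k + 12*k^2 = (d + 3*k)*(d + 4*k)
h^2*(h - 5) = h^3 - 5*h^2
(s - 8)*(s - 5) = s^2 - 13*s + 40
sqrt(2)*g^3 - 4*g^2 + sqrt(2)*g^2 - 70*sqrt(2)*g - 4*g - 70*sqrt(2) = (g - 7*sqrt(2))*(g + 5*sqrt(2))*(sqrt(2)*g + sqrt(2))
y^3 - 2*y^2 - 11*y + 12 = (y - 4)*(y - 1)*(y + 3)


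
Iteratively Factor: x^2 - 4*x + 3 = (x - 3)*(x - 1)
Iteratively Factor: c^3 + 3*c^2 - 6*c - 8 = (c - 2)*(c^2 + 5*c + 4) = (c - 2)*(c + 1)*(c + 4)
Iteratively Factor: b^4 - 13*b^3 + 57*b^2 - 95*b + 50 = (b - 5)*(b^3 - 8*b^2 + 17*b - 10) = (b - 5)^2*(b^2 - 3*b + 2) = (b - 5)^2*(b - 1)*(b - 2)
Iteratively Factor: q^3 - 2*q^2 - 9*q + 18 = (q - 3)*(q^2 + q - 6) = (q - 3)*(q + 3)*(q - 2)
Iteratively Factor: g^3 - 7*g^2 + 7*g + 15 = (g + 1)*(g^2 - 8*g + 15) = (g - 3)*(g + 1)*(g - 5)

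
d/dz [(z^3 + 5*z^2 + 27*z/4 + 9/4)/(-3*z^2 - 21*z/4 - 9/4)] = 2*(-8*z^4 - 28*z^3 - 34*z^2 - 24*z - 9)/(3*(16*z^4 + 56*z^3 + 73*z^2 + 42*z + 9))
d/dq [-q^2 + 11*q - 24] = 11 - 2*q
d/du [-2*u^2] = -4*u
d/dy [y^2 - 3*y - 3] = 2*y - 3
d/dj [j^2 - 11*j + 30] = 2*j - 11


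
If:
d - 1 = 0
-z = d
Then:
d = 1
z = -1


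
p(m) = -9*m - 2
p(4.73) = -44.57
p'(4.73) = -9.00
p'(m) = -9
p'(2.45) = -9.00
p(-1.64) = 12.76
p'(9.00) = -9.00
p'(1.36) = -9.00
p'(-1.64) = -9.00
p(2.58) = -25.22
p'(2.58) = -9.00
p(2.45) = -24.05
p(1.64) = -16.76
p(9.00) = -83.00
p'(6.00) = -9.00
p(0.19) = -3.71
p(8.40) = -77.60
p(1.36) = -14.24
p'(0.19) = -9.00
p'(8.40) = -9.00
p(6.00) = -56.00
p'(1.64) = -9.00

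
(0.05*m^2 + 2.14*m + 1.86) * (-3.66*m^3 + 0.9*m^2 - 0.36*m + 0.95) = -0.183*m^5 - 7.7874*m^4 - 4.8996*m^3 + 0.9511*m^2 + 1.3634*m + 1.767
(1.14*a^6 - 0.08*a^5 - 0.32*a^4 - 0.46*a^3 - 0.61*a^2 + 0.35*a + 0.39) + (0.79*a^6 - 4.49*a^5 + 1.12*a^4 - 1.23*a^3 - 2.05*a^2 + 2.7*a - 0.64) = 1.93*a^6 - 4.57*a^5 + 0.8*a^4 - 1.69*a^3 - 2.66*a^2 + 3.05*a - 0.25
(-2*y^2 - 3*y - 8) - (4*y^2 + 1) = -6*y^2 - 3*y - 9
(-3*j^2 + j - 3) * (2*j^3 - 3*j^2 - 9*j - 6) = -6*j^5 + 11*j^4 + 18*j^3 + 18*j^2 + 21*j + 18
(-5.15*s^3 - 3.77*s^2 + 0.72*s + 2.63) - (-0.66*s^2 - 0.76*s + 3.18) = -5.15*s^3 - 3.11*s^2 + 1.48*s - 0.55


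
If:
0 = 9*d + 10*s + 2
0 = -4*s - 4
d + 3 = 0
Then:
No Solution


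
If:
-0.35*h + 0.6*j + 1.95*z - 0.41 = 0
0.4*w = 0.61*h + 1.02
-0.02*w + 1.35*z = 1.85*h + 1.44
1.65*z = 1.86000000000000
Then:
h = 0.02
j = -2.97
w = 2.57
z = 1.13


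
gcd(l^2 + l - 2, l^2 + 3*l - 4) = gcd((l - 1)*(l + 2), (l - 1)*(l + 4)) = l - 1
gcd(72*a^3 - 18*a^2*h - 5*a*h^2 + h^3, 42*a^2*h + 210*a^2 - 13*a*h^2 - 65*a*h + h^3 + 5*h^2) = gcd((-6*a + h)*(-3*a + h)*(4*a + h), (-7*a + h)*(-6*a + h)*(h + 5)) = 6*a - h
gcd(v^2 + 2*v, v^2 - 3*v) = v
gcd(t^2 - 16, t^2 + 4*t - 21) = 1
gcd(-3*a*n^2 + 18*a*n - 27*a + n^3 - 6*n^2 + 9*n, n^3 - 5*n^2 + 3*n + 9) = n^2 - 6*n + 9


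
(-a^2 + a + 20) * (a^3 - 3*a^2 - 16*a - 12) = -a^5 + 4*a^4 + 33*a^3 - 64*a^2 - 332*a - 240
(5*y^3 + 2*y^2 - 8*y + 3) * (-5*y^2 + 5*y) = -25*y^5 + 15*y^4 + 50*y^3 - 55*y^2 + 15*y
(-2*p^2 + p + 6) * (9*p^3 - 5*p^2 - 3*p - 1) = -18*p^5 + 19*p^4 + 55*p^3 - 31*p^2 - 19*p - 6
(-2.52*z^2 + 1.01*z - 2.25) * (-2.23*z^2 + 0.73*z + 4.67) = 5.6196*z^4 - 4.0919*z^3 - 6.0136*z^2 + 3.0742*z - 10.5075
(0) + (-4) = -4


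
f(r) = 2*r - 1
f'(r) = 2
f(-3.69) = -8.38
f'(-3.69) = 2.00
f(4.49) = 7.98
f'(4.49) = 2.00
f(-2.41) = -5.82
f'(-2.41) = 2.00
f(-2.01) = -5.02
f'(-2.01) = 2.00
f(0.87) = 0.74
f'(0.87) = 2.00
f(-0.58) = -2.16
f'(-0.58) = 2.00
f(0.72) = 0.44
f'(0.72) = 2.00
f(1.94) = 2.88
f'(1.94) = 2.00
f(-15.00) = -31.00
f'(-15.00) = 2.00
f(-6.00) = -13.00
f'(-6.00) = 2.00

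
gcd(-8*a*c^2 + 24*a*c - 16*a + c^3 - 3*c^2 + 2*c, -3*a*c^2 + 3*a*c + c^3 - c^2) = c - 1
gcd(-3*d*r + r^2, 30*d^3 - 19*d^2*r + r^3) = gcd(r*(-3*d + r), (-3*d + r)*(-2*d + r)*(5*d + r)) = -3*d + r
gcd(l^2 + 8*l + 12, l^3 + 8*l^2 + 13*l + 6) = l + 6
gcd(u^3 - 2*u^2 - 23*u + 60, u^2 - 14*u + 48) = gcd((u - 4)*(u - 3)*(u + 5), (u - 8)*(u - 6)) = 1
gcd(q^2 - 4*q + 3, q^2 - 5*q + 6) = q - 3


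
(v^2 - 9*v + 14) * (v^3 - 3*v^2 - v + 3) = v^5 - 12*v^4 + 40*v^3 - 30*v^2 - 41*v + 42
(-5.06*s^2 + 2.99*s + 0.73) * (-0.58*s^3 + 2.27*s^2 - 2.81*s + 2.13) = 2.9348*s^5 - 13.2204*s^4 + 20.5825*s^3 - 17.5226*s^2 + 4.3174*s + 1.5549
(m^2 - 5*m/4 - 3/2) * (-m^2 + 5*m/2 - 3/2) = -m^4 + 15*m^3/4 - 25*m^2/8 - 15*m/8 + 9/4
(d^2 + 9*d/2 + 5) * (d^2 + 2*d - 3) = d^4 + 13*d^3/2 + 11*d^2 - 7*d/2 - 15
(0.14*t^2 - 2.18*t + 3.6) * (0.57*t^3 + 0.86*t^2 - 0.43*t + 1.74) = 0.0798*t^5 - 1.1222*t^4 + 0.117*t^3 + 4.277*t^2 - 5.3412*t + 6.264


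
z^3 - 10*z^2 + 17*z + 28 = (z - 7)*(z - 4)*(z + 1)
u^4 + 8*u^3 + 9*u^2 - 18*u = u*(u - 1)*(u + 3)*(u + 6)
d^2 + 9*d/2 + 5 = (d + 2)*(d + 5/2)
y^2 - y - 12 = (y - 4)*(y + 3)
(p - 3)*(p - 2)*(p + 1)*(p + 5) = p^4 + p^3 - 19*p^2 + 11*p + 30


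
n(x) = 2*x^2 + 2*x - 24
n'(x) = 4*x + 2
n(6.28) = 67.44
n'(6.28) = 27.12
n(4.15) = 18.74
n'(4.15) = 18.60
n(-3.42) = -7.45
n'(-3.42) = -11.68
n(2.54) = -6.02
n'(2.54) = 12.16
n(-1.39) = -22.92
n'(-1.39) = -3.56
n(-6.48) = 47.02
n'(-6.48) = -23.92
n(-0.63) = -24.47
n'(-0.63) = -0.52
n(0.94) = -20.35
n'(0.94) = 5.76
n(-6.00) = 36.00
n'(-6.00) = -22.00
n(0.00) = -24.00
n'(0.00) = 2.00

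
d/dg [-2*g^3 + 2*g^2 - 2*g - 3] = -6*g^2 + 4*g - 2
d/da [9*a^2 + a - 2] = 18*a + 1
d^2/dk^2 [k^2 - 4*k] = 2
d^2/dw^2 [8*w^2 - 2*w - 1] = 16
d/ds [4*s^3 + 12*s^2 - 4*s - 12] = 12*s^2 + 24*s - 4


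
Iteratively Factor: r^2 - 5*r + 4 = (r - 1)*(r - 4)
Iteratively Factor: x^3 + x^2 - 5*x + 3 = (x + 3)*(x^2 - 2*x + 1) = (x - 1)*(x + 3)*(x - 1)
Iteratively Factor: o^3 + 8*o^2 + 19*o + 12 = (o + 3)*(o^2 + 5*o + 4) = (o + 1)*(o + 3)*(o + 4)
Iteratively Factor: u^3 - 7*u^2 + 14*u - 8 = (u - 1)*(u^2 - 6*u + 8) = (u - 4)*(u - 1)*(u - 2)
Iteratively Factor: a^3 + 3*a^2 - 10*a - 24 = (a + 2)*(a^2 + a - 12) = (a - 3)*(a + 2)*(a + 4)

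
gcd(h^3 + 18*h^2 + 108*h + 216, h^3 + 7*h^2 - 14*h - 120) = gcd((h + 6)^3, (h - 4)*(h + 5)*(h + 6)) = h + 6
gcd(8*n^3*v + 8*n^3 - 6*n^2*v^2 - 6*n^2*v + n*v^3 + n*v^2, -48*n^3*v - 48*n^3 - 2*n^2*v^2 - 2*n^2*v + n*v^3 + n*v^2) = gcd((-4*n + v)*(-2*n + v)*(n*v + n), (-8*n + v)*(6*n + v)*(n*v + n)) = n*v + n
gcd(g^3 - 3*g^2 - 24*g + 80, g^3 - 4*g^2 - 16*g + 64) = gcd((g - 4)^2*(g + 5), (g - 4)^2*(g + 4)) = g^2 - 8*g + 16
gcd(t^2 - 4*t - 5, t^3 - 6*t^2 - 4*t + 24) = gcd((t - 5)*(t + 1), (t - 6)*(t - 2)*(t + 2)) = 1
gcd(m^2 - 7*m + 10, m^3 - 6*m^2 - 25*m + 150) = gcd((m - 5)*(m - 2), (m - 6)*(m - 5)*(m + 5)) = m - 5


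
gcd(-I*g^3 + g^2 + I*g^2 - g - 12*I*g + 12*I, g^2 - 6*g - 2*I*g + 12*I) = 1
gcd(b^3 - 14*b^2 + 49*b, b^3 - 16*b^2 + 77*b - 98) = b^2 - 14*b + 49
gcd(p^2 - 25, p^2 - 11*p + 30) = p - 5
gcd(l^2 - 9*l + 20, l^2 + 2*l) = 1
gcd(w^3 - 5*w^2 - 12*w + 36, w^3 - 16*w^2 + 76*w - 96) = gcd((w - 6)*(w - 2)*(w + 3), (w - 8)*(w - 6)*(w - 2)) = w^2 - 8*w + 12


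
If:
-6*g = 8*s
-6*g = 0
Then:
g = 0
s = 0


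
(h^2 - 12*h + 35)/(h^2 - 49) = (h - 5)/(h + 7)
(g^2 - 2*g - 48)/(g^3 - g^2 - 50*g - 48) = 1/(g + 1)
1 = 1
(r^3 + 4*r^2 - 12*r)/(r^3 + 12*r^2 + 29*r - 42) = r*(r - 2)/(r^2 + 6*r - 7)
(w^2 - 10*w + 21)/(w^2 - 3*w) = (w - 7)/w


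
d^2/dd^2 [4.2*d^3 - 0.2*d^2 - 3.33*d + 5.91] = 25.2*d - 0.4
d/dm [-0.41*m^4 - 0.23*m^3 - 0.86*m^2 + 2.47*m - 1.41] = -1.64*m^3 - 0.69*m^2 - 1.72*m + 2.47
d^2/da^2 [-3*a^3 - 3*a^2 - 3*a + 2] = -18*a - 6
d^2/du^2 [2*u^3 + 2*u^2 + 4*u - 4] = 12*u + 4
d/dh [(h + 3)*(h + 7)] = 2*h + 10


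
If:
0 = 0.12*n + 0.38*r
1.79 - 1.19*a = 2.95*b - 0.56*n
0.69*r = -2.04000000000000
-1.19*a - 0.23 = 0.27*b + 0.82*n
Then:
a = -7.91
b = 5.57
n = 9.36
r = -2.96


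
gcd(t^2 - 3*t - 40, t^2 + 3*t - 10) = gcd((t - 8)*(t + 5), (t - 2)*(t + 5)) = t + 5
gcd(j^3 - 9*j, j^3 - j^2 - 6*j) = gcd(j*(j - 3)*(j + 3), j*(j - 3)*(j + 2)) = j^2 - 3*j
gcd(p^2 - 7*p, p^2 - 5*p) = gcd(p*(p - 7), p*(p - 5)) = p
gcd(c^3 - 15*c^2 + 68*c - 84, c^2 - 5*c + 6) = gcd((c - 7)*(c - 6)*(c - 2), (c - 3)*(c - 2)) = c - 2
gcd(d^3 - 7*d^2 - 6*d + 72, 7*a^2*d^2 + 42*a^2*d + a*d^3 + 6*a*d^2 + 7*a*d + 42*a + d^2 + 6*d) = 1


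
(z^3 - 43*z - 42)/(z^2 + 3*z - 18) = (z^2 - 6*z - 7)/(z - 3)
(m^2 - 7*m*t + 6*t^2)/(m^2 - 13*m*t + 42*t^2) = (-m + t)/(-m + 7*t)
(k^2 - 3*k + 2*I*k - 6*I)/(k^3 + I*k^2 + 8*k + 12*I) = (k - 3)/(k^2 - I*k + 6)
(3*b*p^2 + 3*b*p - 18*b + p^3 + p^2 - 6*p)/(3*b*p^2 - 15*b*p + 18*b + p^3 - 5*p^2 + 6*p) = (p + 3)/(p - 3)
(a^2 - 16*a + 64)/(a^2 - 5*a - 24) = (a - 8)/(a + 3)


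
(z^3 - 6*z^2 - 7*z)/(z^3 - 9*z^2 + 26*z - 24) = z*(z^2 - 6*z - 7)/(z^3 - 9*z^2 + 26*z - 24)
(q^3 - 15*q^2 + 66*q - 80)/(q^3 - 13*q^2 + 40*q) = (q - 2)/q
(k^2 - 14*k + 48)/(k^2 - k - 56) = (k - 6)/(k + 7)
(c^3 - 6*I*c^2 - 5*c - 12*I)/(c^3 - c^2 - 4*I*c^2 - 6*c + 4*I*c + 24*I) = (c^2 - 2*I*c + 3)/(c^2 - c - 6)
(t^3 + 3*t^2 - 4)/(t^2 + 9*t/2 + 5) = 2*(t^2 + t - 2)/(2*t + 5)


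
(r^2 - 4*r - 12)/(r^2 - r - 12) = (-r^2 + 4*r + 12)/(-r^2 + r + 12)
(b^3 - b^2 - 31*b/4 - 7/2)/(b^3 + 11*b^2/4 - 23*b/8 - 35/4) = 2*(4*b^2 - 12*b - 7)/(8*b^2 + 6*b - 35)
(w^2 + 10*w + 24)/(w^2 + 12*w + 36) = (w + 4)/(w + 6)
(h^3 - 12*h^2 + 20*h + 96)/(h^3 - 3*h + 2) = (h^2 - 14*h + 48)/(h^2 - 2*h + 1)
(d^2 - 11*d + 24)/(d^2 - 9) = (d - 8)/(d + 3)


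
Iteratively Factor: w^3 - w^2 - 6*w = (w)*(w^2 - w - 6) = w*(w + 2)*(w - 3)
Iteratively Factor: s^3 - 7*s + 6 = (s + 3)*(s^2 - 3*s + 2) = (s - 1)*(s + 3)*(s - 2)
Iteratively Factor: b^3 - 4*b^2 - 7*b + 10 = (b - 5)*(b^2 + b - 2) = (b - 5)*(b - 1)*(b + 2)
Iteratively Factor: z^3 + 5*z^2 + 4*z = (z + 4)*(z^2 + z) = (z + 1)*(z + 4)*(z)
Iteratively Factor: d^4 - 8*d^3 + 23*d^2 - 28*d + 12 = (d - 2)*(d^3 - 6*d^2 + 11*d - 6) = (d - 3)*(d - 2)*(d^2 - 3*d + 2) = (d - 3)*(d - 2)^2*(d - 1)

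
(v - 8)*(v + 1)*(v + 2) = v^3 - 5*v^2 - 22*v - 16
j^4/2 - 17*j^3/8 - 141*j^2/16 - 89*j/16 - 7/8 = (j/2 + 1)*(j - 7)*(j + 1/4)*(j + 1/2)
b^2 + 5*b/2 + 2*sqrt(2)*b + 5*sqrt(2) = (b + 5/2)*(b + 2*sqrt(2))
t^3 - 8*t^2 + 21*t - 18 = (t - 3)^2*(t - 2)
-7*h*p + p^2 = p*(-7*h + p)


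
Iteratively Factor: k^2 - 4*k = (k)*(k - 4)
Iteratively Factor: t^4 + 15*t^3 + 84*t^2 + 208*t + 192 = (t + 3)*(t^3 + 12*t^2 + 48*t + 64) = (t + 3)*(t + 4)*(t^2 + 8*t + 16) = (t + 3)*(t + 4)^2*(t + 4)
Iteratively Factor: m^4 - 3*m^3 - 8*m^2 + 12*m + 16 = (m + 1)*(m^3 - 4*m^2 - 4*m + 16) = (m - 4)*(m + 1)*(m^2 - 4) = (m - 4)*(m + 1)*(m + 2)*(m - 2)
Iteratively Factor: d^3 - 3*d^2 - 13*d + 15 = (d - 5)*(d^2 + 2*d - 3) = (d - 5)*(d - 1)*(d + 3)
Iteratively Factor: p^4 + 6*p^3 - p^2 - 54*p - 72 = (p - 3)*(p^3 + 9*p^2 + 26*p + 24) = (p - 3)*(p + 4)*(p^2 + 5*p + 6) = (p - 3)*(p + 2)*(p + 4)*(p + 3)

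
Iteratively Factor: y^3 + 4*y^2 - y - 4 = (y - 1)*(y^2 + 5*y + 4) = (y - 1)*(y + 1)*(y + 4)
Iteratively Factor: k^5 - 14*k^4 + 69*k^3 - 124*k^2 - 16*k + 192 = (k - 4)*(k^4 - 10*k^3 + 29*k^2 - 8*k - 48) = (k - 4)^2*(k^3 - 6*k^2 + 5*k + 12) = (k - 4)^2*(k - 3)*(k^2 - 3*k - 4) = (k - 4)^2*(k - 3)*(k + 1)*(k - 4)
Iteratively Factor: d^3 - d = (d + 1)*(d^2 - d) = d*(d + 1)*(d - 1)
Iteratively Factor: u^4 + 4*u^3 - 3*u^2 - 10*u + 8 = (u + 4)*(u^3 - 3*u + 2) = (u - 1)*(u + 4)*(u^2 + u - 2) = (u - 1)^2*(u + 4)*(u + 2)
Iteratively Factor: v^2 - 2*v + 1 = (v - 1)*(v - 1)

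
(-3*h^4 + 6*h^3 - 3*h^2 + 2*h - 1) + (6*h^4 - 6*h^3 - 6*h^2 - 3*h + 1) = 3*h^4 - 9*h^2 - h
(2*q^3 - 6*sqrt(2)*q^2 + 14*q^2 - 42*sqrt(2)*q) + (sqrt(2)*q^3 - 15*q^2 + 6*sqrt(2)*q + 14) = sqrt(2)*q^3 + 2*q^3 - 6*sqrt(2)*q^2 - q^2 - 36*sqrt(2)*q + 14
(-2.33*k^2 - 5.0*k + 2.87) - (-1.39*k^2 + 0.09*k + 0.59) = -0.94*k^2 - 5.09*k + 2.28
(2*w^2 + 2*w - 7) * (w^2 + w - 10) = 2*w^4 + 4*w^3 - 25*w^2 - 27*w + 70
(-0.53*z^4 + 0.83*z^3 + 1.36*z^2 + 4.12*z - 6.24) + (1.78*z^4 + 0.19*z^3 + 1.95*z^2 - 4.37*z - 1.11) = 1.25*z^4 + 1.02*z^3 + 3.31*z^2 - 0.25*z - 7.35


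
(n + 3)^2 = n^2 + 6*n + 9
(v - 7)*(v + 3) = v^2 - 4*v - 21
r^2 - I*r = r*(r - I)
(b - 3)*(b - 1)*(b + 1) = b^3 - 3*b^2 - b + 3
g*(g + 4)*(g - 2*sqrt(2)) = g^3 - 2*sqrt(2)*g^2 + 4*g^2 - 8*sqrt(2)*g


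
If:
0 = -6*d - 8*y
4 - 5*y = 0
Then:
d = -16/15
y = 4/5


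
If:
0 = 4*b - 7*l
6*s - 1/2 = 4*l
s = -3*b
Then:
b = -7/284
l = -1/71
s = 21/284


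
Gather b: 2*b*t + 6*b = b*(2*t + 6)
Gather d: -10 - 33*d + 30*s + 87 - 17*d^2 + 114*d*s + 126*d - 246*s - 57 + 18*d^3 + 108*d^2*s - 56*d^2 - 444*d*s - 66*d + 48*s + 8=18*d^3 + d^2*(108*s - 73) + d*(27 - 330*s) - 168*s + 28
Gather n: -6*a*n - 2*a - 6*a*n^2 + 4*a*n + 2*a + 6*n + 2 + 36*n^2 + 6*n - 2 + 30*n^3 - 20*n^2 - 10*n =30*n^3 + n^2*(16 - 6*a) + n*(2 - 2*a)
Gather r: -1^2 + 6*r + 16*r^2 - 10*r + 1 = 16*r^2 - 4*r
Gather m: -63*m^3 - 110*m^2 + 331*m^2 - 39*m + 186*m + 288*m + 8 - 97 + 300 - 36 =-63*m^3 + 221*m^2 + 435*m + 175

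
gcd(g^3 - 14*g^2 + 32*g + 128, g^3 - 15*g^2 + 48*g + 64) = g^2 - 16*g + 64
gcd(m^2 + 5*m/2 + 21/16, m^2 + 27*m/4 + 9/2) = m + 3/4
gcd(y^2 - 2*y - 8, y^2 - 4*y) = y - 4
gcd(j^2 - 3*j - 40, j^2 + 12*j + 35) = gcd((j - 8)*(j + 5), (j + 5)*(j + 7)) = j + 5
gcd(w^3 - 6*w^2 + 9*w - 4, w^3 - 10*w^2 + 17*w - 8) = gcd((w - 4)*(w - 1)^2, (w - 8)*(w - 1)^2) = w^2 - 2*w + 1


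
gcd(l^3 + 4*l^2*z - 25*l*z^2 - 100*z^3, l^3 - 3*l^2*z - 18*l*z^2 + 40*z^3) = -l^2 + l*z + 20*z^2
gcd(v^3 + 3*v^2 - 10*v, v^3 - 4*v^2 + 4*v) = v^2 - 2*v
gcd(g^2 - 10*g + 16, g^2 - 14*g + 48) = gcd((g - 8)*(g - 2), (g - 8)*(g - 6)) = g - 8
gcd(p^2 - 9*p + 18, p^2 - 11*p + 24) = p - 3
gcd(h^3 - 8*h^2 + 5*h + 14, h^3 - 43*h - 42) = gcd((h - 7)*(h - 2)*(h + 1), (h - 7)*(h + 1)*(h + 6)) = h^2 - 6*h - 7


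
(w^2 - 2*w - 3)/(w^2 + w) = (w - 3)/w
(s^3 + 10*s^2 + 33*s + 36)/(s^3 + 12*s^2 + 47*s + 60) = (s + 3)/(s + 5)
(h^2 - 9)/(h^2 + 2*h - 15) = (h + 3)/(h + 5)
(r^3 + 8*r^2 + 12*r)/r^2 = r + 8 + 12/r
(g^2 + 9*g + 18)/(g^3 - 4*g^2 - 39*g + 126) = (g + 3)/(g^2 - 10*g + 21)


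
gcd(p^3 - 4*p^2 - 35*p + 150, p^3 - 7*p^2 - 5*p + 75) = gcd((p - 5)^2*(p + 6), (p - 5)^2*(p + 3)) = p^2 - 10*p + 25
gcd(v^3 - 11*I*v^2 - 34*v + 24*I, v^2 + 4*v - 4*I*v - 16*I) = v - 4*I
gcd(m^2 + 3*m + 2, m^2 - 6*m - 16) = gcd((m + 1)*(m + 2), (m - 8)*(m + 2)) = m + 2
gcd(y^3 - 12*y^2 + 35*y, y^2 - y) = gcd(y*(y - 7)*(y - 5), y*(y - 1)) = y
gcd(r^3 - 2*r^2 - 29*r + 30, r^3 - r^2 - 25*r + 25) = r^2 + 4*r - 5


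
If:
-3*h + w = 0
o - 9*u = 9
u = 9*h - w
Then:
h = w/3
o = 18*w + 9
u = 2*w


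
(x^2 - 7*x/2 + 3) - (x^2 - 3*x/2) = 3 - 2*x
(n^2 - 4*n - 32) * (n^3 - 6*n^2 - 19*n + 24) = n^5 - 10*n^4 - 27*n^3 + 292*n^2 + 512*n - 768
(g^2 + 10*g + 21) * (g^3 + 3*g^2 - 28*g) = g^5 + 13*g^4 + 23*g^3 - 217*g^2 - 588*g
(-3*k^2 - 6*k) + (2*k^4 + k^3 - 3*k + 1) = 2*k^4 + k^3 - 3*k^2 - 9*k + 1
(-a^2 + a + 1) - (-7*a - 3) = -a^2 + 8*a + 4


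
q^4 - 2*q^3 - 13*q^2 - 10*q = q*(q - 5)*(q + 1)*(q + 2)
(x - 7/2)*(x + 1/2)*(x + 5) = x^3 + 2*x^2 - 67*x/4 - 35/4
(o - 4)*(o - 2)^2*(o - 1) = o^4 - 9*o^3 + 28*o^2 - 36*o + 16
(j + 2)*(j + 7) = j^2 + 9*j + 14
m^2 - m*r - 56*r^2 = (m - 8*r)*(m + 7*r)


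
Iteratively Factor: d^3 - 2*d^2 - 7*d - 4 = (d + 1)*(d^2 - 3*d - 4) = (d + 1)^2*(d - 4)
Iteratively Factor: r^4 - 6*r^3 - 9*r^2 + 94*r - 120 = (r + 4)*(r^3 - 10*r^2 + 31*r - 30) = (r - 3)*(r + 4)*(r^2 - 7*r + 10) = (r - 5)*(r - 3)*(r + 4)*(r - 2)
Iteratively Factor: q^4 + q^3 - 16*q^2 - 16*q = (q)*(q^3 + q^2 - 16*q - 16) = q*(q + 4)*(q^2 - 3*q - 4) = q*(q + 1)*(q + 4)*(q - 4)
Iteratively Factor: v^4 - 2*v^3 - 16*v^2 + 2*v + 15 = (v - 5)*(v^3 + 3*v^2 - v - 3) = (v - 5)*(v + 1)*(v^2 + 2*v - 3) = (v - 5)*(v - 1)*(v + 1)*(v + 3)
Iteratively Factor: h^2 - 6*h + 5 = (h - 5)*(h - 1)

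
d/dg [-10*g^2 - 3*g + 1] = -20*g - 3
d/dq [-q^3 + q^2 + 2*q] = -3*q^2 + 2*q + 2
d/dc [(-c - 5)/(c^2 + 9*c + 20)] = 1/(c^2 + 8*c + 16)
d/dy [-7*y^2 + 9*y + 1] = 9 - 14*y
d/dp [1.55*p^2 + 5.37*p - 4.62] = 3.1*p + 5.37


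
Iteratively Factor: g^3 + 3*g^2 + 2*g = (g)*(g^2 + 3*g + 2) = g*(g + 2)*(g + 1)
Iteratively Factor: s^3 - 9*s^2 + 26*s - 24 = (s - 4)*(s^2 - 5*s + 6) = (s - 4)*(s - 3)*(s - 2)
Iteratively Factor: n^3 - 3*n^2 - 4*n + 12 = (n - 3)*(n^2 - 4) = (n - 3)*(n - 2)*(n + 2)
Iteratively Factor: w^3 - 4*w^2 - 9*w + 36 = (w - 3)*(w^2 - w - 12) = (w - 3)*(w + 3)*(w - 4)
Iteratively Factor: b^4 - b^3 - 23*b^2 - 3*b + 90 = (b - 2)*(b^3 + b^2 - 21*b - 45) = (b - 5)*(b - 2)*(b^2 + 6*b + 9) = (b - 5)*(b - 2)*(b + 3)*(b + 3)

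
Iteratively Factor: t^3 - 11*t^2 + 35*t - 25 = (t - 1)*(t^2 - 10*t + 25) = (t - 5)*(t - 1)*(t - 5)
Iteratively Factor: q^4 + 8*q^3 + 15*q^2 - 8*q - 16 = (q + 1)*(q^3 + 7*q^2 + 8*q - 16) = (q + 1)*(q + 4)*(q^2 + 3*q - 4) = (q - 1)*(q + 1)*(q + 4)*(q + 4)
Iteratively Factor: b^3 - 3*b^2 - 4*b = (b)*(b^2 - 3*b - 4) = b*(b - 4)*(b + 1)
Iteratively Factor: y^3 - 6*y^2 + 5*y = (y - 5)*(y^2 - y) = (y - 5)*(y - 1)*(y)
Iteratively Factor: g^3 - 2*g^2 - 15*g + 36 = (g + 4)*(g^2 - 6*g + 9) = (g - 3)*(g + 4)*(g - 3)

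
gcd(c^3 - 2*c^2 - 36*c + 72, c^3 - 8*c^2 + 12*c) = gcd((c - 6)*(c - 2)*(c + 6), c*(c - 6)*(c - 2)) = c^2 - 8*c + 12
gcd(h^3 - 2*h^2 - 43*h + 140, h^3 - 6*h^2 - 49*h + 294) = h + 7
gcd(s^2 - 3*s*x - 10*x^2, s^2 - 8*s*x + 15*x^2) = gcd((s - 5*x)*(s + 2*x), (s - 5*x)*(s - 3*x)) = -s + 5*x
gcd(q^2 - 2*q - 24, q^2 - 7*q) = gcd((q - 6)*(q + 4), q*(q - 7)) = 1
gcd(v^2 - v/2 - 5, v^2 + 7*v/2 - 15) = v - 5/2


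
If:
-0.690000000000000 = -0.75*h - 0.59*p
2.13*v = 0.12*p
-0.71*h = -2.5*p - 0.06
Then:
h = 0.77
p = 0.19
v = 0.01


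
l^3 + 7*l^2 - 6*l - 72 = (l - 3)*(l + 4)*(l + 6)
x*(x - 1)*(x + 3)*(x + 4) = x^4 + 6*x^3 + 5*x^2 - 12*x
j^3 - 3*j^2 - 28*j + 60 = (j - 6)*(j - 2)*(j + 5)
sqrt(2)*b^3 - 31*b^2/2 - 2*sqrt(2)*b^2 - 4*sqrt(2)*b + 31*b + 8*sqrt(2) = (b - 2)*(b - 8*sqrt(2))*(sqrt(2)*b + 1/2)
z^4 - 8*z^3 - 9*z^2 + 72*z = z*(z - 8)*(z - 3)*(z + 3)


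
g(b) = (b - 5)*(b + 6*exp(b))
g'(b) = b + (b - 5)*(6*exp(b) + 1) + 6*exp(b)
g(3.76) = -324.20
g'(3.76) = -59.33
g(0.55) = -48.73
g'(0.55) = -39.78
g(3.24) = -275.34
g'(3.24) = -114.95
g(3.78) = -325.35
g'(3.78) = -55.28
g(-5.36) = 55.24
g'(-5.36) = -15.98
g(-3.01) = 21.74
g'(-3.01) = -13.09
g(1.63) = -108.69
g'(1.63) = -74.32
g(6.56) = 6620.94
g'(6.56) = 10856.45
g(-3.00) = 21.61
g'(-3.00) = -13.09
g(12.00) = 6835785.24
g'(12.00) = 7812248.99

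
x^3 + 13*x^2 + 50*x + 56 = (x + 2)*(x + 4)*(x + 7)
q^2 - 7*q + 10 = (q - 5)*(q - 2)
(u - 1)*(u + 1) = u^2 - 1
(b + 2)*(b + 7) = b^2 + 9*b + 14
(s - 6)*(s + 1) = s^2 - 5*s - 6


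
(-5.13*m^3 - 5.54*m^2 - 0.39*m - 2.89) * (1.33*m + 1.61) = -6.8229*m^4 - 15.6275*m^3 - 9.4381*m^2 - 4.4716*m - 4.6529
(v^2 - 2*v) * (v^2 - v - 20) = v^4 - 3*v^3 - 18*v^2 + 40*v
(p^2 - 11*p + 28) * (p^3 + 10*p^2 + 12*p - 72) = p^5 - p^4 - 70*p^3 + 76*p^2 + 1128*p - 2016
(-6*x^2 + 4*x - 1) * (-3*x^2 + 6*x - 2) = 18*x^4 - 48*x^3 + 39*x^2 - 14*x + 2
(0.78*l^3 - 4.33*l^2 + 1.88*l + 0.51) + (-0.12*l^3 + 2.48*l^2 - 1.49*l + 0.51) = 0.66*l^3 - 1.85*l^2 + 0.39*l + 1.02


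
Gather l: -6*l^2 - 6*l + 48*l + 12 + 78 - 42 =-6*l^2 + 42*l + 48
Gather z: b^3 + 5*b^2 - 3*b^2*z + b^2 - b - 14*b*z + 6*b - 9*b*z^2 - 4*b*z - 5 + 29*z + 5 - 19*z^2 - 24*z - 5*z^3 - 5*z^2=b^3 + 6*b^2 + 5*b - 5*z^3 + z^2*(-9*b - 24) + z*(-3*b^2 - 18*b + 5)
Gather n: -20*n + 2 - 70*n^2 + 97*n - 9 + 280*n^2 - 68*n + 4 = 210*n^2 + 9*n - 3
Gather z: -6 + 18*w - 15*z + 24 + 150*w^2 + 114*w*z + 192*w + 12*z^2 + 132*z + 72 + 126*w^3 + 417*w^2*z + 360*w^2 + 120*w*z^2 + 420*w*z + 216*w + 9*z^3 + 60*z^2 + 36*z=126*w^3 + 510*w^2 + 426*w + 9*z^3 + z^2*(120*w + 72) + z*(417*w^2 + 534*w + 153) + 90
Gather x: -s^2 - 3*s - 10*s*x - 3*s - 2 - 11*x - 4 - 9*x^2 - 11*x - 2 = -s^2 - 6*s - 9*x^2 + x*(-10*s - 22) - 8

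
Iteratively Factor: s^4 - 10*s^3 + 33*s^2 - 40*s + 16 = (s - 1)*(s^3 - 9*s^2 + 24*s - 16) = (s - 4)*(s - 1)*(s^2 - 5*s + 4) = (s - 4)^2*(s - 1)*(s - 1)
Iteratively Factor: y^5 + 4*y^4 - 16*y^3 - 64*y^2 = (y + 4)*(y^4 - 16*y^2) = y*(y + 4)*(y^3 - 16*y) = y^2*(y + 4)*(y^2 - 16) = y^2*(y + 4)^2*(y - 4)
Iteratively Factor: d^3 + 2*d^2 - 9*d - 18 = (d - 3)*(d^2 + 5*d + 6) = (d - 3)*(d + 3)*(d + 2)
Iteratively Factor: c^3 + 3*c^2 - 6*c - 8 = (c + 1)*(c^2 + 2*c - 8) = (c - 2)*(c + 1)*(c + 4)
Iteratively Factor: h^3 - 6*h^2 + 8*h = (h - 2)*(h^2 - 4*h) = h*(h - 2)*(h - 4)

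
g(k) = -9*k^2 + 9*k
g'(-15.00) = 279.00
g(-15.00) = -2160.00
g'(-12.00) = 225.00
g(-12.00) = -1404.00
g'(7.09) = -118.62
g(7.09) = -388.60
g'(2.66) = -38.88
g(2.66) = -39.74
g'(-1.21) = 30.78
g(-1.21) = -24.07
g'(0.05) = 8.10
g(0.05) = 0.43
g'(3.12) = -47.16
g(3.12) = -59.53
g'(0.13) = 6.66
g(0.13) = 1.02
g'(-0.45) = 17.10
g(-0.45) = -5.87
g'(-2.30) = 50.40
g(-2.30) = -68.31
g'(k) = 9 - 18*k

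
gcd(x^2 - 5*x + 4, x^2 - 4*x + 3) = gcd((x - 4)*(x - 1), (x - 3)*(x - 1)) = x - 1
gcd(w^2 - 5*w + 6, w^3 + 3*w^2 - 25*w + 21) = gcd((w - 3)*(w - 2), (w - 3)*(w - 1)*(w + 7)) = w - 3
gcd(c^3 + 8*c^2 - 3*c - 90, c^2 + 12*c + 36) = c + 6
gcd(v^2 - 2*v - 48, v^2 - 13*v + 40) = v - 8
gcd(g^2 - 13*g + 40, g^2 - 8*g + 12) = 1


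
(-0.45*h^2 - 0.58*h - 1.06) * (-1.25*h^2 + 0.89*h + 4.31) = 0.5625*h^4 + 0.3245*h^3 - 1.1307*h^2 - 3.4432*h - 4.5686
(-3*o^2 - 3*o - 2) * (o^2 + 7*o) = -3*o^4 - 24*o^3 - 23*o^2 - 14*o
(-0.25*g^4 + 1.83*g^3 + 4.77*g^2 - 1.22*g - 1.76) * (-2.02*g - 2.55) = 0.505*g^5 - 3.0591*g^4 - 14.3019*g^3 - 9.6991*g^2 + 6.6662*g + 4.488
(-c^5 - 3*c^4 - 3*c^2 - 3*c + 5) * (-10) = 10*c^5 + 30*c^4 + 30*c^2 + 30*c - 50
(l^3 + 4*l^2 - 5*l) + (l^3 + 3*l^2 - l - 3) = 2*l^3 + 7*l^2 - 6*l - 3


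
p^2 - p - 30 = (p - 6)*(p + 5)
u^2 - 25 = (u - 5)*(u + 5)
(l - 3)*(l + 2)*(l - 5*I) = l^3 - l^2 - 5*I*l^2 - 6*l + 5*I*l + 30*I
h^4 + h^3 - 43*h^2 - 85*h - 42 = (h - 7)*(h + 1)^2*(h + 6)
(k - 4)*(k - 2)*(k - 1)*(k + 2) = k^4 - 5*k^3 + 20*k - 16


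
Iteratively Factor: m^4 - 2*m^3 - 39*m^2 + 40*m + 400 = (m - 5)*(m^3 + 3*m^2 - 24*m - 80) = (m - 5)*(m + 4)*(m^2 - m - 20) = (m - 5)*(m + 4)^2*(m - 5)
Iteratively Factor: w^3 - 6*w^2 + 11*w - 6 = (w - 2)*(w^2 - 4*w + 3) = (w - 2)*(w - 1)*(w - 3)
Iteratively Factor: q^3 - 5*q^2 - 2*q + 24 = (q - 3)*(q^2 - 2*q - 8) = (q - 3)*(q + 2)*(q - 4)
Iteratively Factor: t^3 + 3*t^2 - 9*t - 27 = (t - 3)*(t^2 + 6*t + 9) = (t - 3)*(t + 3)*(t + 3)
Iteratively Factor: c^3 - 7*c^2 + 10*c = (c - 5)*(c^2 - 2*c) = c*(c - 5)*(c - 2)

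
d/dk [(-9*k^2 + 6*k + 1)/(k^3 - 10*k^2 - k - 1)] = (9*k^4 - 12*k^3 + 66*k^2 + 38*k - 5)/(k^6 - 20*k^5 + 98*k^4 + 18*k^3 + 21*k^2 + 2*k + 1)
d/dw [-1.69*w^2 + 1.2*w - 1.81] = 1.2 - 3.38*w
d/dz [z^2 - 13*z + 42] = 2*z - 13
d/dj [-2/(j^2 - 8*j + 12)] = 4*(j - 4)/(j^2 - 8*j + 12)^2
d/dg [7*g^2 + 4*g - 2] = 14*g + 4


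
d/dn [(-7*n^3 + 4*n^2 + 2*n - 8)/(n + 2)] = 2*(-7*n^3 - 19*n^2 + 8*n + 6)/(n^2 + 4*n + 4)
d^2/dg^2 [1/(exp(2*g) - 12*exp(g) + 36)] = 4*(exp(g) + 3)*exp(g)/(exp(4*g) - 24*exp(3*g) + 216*exp(2*g) - 864*exp(g) + 1296)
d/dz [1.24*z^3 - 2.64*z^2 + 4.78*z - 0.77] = 3.72*z^2 - 5.28*z + 4.78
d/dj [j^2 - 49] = 2*j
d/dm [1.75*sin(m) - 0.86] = 1.75*cos(m)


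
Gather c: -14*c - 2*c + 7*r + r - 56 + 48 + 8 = -16*c + 8*r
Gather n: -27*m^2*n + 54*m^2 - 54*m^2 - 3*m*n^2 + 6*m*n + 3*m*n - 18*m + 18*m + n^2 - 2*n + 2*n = n^2*(1 - 3*m) + n*(-27*m^2 + 9*m)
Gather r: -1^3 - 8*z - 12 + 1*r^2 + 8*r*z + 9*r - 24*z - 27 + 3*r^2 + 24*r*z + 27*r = 4*r^2 + r*(32*z + 36) - 32*z - 40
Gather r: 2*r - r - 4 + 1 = r - 3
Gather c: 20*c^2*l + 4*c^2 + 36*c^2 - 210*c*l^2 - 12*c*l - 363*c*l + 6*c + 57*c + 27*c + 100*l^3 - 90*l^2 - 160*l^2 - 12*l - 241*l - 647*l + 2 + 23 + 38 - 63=c^2*(20*l + 40) + c*(-210*l^2 - 375*l + 90) + 100*l^3 - 250*l^2 - 900*l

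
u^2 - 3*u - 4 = (u - 4)*(u + 1)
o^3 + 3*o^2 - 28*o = o*(o - 4)*(o + 7)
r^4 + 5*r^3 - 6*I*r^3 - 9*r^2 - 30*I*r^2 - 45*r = r*(r + 5)*(r - 3*I)^2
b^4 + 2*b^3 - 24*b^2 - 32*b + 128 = (b - 4)*(b - 2)*(b + 4)^2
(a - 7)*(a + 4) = a^2 - 3*a - 28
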